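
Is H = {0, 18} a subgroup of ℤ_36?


Subgroup test for H = {0, 18} in (ℤ_36, +):
(1) 0 ∈ H? Yes
(2) Closure: for all a,b ∈ H, (a+b) mod 36 ∈ H? Yes
(3) Inverses: for all a ∈ H, -a mod 36 ∈ H? Yes

Yes, H is a subgroup of ℤ_36


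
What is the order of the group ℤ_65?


ℤ_n has n elements.

|ℤ_65| = 65


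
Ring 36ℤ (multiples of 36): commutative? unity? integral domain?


36ℤ is a commutative ring under +,× but has no multiplicative identity (1 ∉ 36ℤ); it has no zero divisors, but without unity it is not an integral domain
Commutative: Yes
Integral domain: No
Has unity: No

36ℤ (multiples of 36): Commutative=Yes, Unity=No


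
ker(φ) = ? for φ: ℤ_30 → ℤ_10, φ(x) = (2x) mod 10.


Kernel = preimage of identity
ker(φ) = {x ∈ ℤ_30 : 2x ≡ 0 (mod 10)}. Since 10 | 30, φ is well-defined. The kernel is the cyclic subgroup ⟨5⟩ of ℤ_30 (order 6), i.e. {0, 5, 10, 15, 20, 25}

ker(φ) = {0, 5, 10, 15, 20, 25}


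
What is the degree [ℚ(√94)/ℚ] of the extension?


√94 has minimal polynomial x² - 94 (irreducible over ℚ since 94 is squarefree)

[ℚ(√94)/ℚ] = 2


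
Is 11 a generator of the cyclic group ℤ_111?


g generates ℤ_n iff gcd(g, n) = 1
gcd(11, 111) = 1
Since gcd = 1, 11 is a generator.

Yes, 11 generates ℤ_111


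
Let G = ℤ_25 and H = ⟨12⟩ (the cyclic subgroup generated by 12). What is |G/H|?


|⟨12⟩| = n / gcd(12, 25) = 25 / 1 = 25
H is normal (ℤ_25 is abelian).
|G/H| = |G| / |H| = 25 / 25 = 1

|G/H| = 1


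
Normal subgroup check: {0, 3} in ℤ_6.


H = {0, 3} in ℤ_6
ℤ_6 is abelian; every subgroup of an abelian group is normal

Yes, normal subgroup


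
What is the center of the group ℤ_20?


Z(G) = {g ∈ G | gx = xg for all x ∈ G}
ℤ_20 is abelian, so Z(G) = G

Z(ℤ_20) = ℤ_20


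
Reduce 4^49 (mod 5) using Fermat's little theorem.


Fermat's little theorem: if p is prime and gcd(a,p)=1, then a^(p-1) ≡ 1 (mod p)
p = 5 is prime, gcd(4,5) = 1
Reduce exponent: 49 mod 4 = 1
So 4^49 ≡ 4^1 (mod 5)
4^1 mod 5 = 4

4^49 ≡ 4 (mod 5)


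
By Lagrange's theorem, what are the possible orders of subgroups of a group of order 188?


Lagrange's theorem: |H| divides |G|
|G| = 188
Divisors of 188: 1, 2, 4, 47, 94, 188

Possible subgroup orders: {1, 2, 4, 47, 94, 188}


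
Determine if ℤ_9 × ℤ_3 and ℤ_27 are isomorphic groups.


Comparing ℤ_9 × ℤ_3 and ℤ_27:
gcd(9,3) = 3 ≠ 1. Max element order in ℤ_9×ℤ_3 is lcm(9,3) = 9 < 27, so it has no element of order 27

No, ℤ_9 × ℤ_3 ≇ ℤ_27


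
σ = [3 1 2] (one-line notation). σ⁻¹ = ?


To find σ⁻¹, swap domain and range:
σ(1) = 3 → σ⁻¹(3) = 1
σ(2) = 1 → σ⁻¹(1) = 2
σ(3) = 2 → σ⁻¹(2) = 3

σ⁻¹ = [2 3 1]


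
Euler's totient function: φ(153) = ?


Factor n: 153 = 3^2 × 17
φ(n) = n · ∏(1 - 1/p) over distinct primes p | n
φ(153) = 153 · (1 - 1/3) · (1 - 1/17) = 96

φ(153) = 96


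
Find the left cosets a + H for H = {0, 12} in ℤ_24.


H = {0, 12}, |H| = 2
Number of cosets = |G|/|H| = 24/2 = 12
0 + H = {0, 12}
1 + H = {1, 13}
2 + H = {2, 14}
3 + H = {3, 15}
4 + H = {4, 16}
5 + H = {5, 17}
6 + H = {6, 18}
7 + H = {7, 19}
8 + H = {8, 20}
9 + H = {9, 21}
10 + H = {10, 22}
11 + H = {11, 23}

Cosets: 0+H={0,12}; 1+H={1,13}; 2+H={2,14}; 3+H={3,15}; 4+H={4,16}; 5+H={5,17}; 6+H={6,18}; 7+H={7,19}; 8+H={8,20}; 9+H={9,21}; 10+H={10,22}; 11+H={11,23}


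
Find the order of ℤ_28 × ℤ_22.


|A × B| = |A| · |B|
|ℤ_28 × ℤ_22| = 28 × 22 = 616

|ℤ_28 × ℤ_22| = 616


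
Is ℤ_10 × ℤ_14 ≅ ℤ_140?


Comparing ℤ_10 × ℤ_14 and ℤ_140:
gcd(10,14) = 2 ≠ 1. Max element order in ℤ_10×ℤ_14 is lcm(10,14) = 70 < 140, so it has no element of order 140

No, ℤ_10 × ℤ_14 ≇ ℤ_140


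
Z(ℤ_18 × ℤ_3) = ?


Z(G) = {g ∈ G | gx = xg for all x ∈ G}
Direct product of abelian groups is abelian, so Z(G) = G

Z(ℤ_18 × ℤ_3) = ℤ_18 × ℤ_3


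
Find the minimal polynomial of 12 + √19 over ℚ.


Let α = 12 + √19. Then α - 12 = √19, so (α - 12)² = 19, giving α² - 24α + 125 = 0. Degree 2 and α ∉ ℚ, so this is the minimal polynomial.

Minimal polynomial: x² - 24x + 125


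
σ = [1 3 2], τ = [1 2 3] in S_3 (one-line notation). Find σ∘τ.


σ∘τ: apply τ first, then σ
1 →τ 1 →σ 1
2 →τ 2 →σ 3
3 →τ 3 →σ 2

σ∘τ = [1 3 2]


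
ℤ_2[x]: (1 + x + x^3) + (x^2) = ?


Add coefficients mod 2:
x^0: 1 + 0 = 1 (mod 2)
x^1: 1 + 0 = 1 (mod 2)
x^2: 0 + 1 = 1 (mod 2)
x^3: 1 + 0 = 1 (mod 2)
Result: 1 + x + x^2 + x^3

f + g = 1 + x + x^2 + x^3


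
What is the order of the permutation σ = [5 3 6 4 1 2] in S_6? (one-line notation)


Cycle decomposition: (1 5) (2 3 6)
Cycle lengths: 2, 3
Order = lcm(2, 3) = 6

ord(σ) = 6


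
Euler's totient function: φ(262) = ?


Factor n: 262 = 2 × 131
φ(n) = n · ∏(1 - 1/p) over distinct primes p | n
φ(262) = 262 · (1 - 1/2) · (1 - 1/131) = 130

φ(262) = 130


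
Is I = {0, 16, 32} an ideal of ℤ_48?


Check ideal conditions for I = {0, 16, 32} in ℤ_48:
(1) I is an additive subgroup? Yes
(2) For r ∈ ℤ_48 and a ∈ I: r·a ∈ I? Yes

Yes, I is an ideal of ℤ_48


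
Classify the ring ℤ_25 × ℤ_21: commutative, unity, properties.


Direct product ring; commutative with unity (1,1); but (1,0)·(0,1) = (0,0) gives zero divisors, so not an integral domain
Commutative: Yes
Integral domain: No
Has unity: Yes

ℤ_25 × ℤ_21: Commutative=Yes, Unity=Yes


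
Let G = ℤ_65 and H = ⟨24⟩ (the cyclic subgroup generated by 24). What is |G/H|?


|⟨24⟩| = n / gcd(24, 65) = 65 / 1 = 65
H is normal (ℤ_65 is abelian).
|G/H| = |G| / |H| = 65 / 65 = 1

|G/H| = 1


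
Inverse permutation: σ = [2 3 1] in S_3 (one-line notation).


To find σ⁻¹, swap domain and range:
σ(1) = 2 → σ⁻¹(2) = 1
σ(2) = 3 → σ⁻¹(3) = 2
σ(3) = 1 → σ⁻¹(1) = 3

σ⁻¹ = [3 1 2]


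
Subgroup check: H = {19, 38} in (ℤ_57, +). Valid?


Subgroup test for H = {19, 38} in (ℤ_57, +):
(1) 0 ∈ H? No
(2) Closure: for all a,b ∈ H, (a+b) mod 57 ∈ H? No  [counterexample: 19 + 38 = 0 ∉ H]
(3) Inverses: for all a ∈ H, -a mod 57 ∈ H? Yes

No, H is not a subgroup of ℤ_57


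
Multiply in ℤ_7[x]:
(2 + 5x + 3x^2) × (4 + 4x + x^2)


Expand and collect like terms; reduce coefficients mod 7:
x^0: 2·4 = 8 ≡ 1 (mod 7)
x^1: 2·4 + 5·4 = 28 ≡ 0 (mod 7)
x^2: 2·1 + 5·4 + 3·4 = 34 ≡ 6 (mod 7)
x^3: 5·1 + 3·4 = 17 ≡ 3 (mod 7)
x^4: 3·1 = 3 ≡ 3 (mod 7)
Result: 1 + 6x^2 + 3x^3 + 3x^4

f · g = 1 + 6x^2 + 3x^3 + 3x^4


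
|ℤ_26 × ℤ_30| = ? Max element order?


|ℤ_26 × ℤ_30| = 26 × 30 = 780
Max element order = lcm(26,30) = 390
Cyclic? No (gcd=2)

|ℤ_26×ℤ_30| = 780, max element order = 390


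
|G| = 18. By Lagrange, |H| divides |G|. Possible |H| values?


Lagrange's theorem: |H| divides |G|
|G| = 18
Divisors of 18: 1, 2, 3, 6, 9, 18

Possible subgroup orders: {1, 2, 3, 6, 9, 18}


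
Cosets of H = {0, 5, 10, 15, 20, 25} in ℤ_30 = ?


H = {0, 5, 10, 15, 20, 25}, |H| = 6
Number of cosets = |G|/|H| = 30/6 = 5
0 + H = {0, 5, 10, 15, 20, 25}
1 + H = {1, 6, 11, 16, 21, 26}
2 + H = {2, 7, 12, 17, 22, 27}
3 + H = {3, 8, 13, 18, 23, 28}
4 + H = {4, 9, 14, 19, 24, 29}

Cosets: 0+H={0,5,10,15,20,25}; 1+H={1,6,11,16,21,26}; 2+H={2,7,12,17,22,27}; 3+H={3,8,13,18,23,28}; 4+H={4,9,14,19,24,29}


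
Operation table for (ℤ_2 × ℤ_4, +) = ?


Elements: {(0,0), (0,1), (0,2), (0,3), (1,0), (1,1), (1,2), (1,3)}
Operation: componentwise addition mod (2, 4)
Entry (a, b) = ((a₁+b₁) mod 2, (a₂+b₂) mod 4)

Cayley table:
      | (0,0) | (0,1) | (0,2) | (0,3) | (1,0) | (1,1) | (1,2) | (1,3)
(0,0) | (0,0) | (0,1) | (0,2) | (0,3) | (1,0) | (1,1) | (1,2) | (1,3)
(0,1) | (0,1) | (0,2) | (0,3) | (0,0) | (1,1) | (1,2) | (1,3) | (1,0)
(0,2) | (0,2) | (0,3) | (0,0) | (0,1) | (1,2) | (1,3) | (1,0) | (1,1)
(0,3) | (0,3) | (0,0) | (0,1) | (0,2) | (1,3) | (1,0) | (1,1) | (1,2)
(1,0) | (1,0) | (1,1) | (1,2) | (1,3) | (0,0) | (0,1) | (0,2) | (0,3)
(1,1) | (1,1) | (1,2) | (1,3) | (1,0) | (0,1) | (0,2) | (0,3) | (0,0)
(1,2) | (1,2) | (1,3) | (1,0) | (1,1) | (0,2) | (0,3) | (0,0) | (0,1)
(1,3) | (1,3) | (1,0) | (1,1) | (1,2) | (0,3) | (0,0) | (0,1) | (0,2)


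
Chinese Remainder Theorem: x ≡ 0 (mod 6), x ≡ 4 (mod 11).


m₁ = 6, m₂ = 11, gcd = 1, so CRT applies. M = m₁·m₂ = 66
Let M₁ = M/m₁ = 11, M₂ = M/m₂ = 6
Find y₁ ≡ M₁⁻¹ (mod m₁): 11⁻¹ ≡ 5 (mod 6)
Find y₂ ≡ M₂⁻¹ (mod m₂): 6⁻¹ ≡ 2 (mod 11)
x = a₁·M₁·y₁ + a₂·M₂·y₂ = 0·11·5 + 4·6·2 = 48
Reduce mod 66: x ≡ 48
Check: 48 mod 6 = 0 ✓, 48 mod 11 = 4 ✓

x ≡ 48 (mod 66)


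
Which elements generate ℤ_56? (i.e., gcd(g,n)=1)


g generates ℤ_n iff gcd(g,n) = 1
Prime factors of 56: 2, 7
Generators are g ∈ {1,...,55} not divisible by any of these primes.
Generators: {1, 3, 5, 9, 11, 13, 15, 17, 19, 23, 25, 27, 29, 31, 33, 37, 39, 41, 43, 45, 47, 51, 53, 55}
Number of generators = φ(56) = 24

Generators of ℤ_56 = {1, 3, 5, 9, 11, 13, 15, 17, 19, 23, 25, 27, 29, 31, 33, 37, 39, 41, 43, 45, 47, 51, 53, 55}


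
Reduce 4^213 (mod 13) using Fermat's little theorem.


Fermat's little theorem: if p is prime and gcd(a,p)=1, then a^(p-1) ≡ 1 (mod p)
p = 13 is prime, gcd(4,13) = 1
Reduce exponent: 213 mod 12 = 9
So 4^213 ≡ 4^9 (mod 13)
4^9 mod 13 = 12

4^213 ≡ 12 (mod 13)


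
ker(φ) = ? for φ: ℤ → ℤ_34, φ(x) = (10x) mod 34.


Kernel = preimage of identity
ker(φ) = {x ∈ ℤ : 10x ≡ 0 (mod 34)}. gcd(10,34) = 2, so 10x ≡ 0 (mod 34) ⟺ x ≡ 0 (mod 34/2 = 17). Hence ker(φ) = 17ℤ

ker(φ) = 17ℤ


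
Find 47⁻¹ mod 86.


Use the extended Euclidean algorithm to write 1 = 47·s + 86·t; then s mod 86 is the inverse.
Euclidean algorithm:
  47 = 0·86 + 47
  86 = 1·47 + 39
  47 = 1·39 + 8
  39 = 4·8 + 7
  8 = 1·7 + 1
  7 = 7·1 + 0
gcd(47,86) = 1
Back-substitution gives: 47·(11) + 86·(-6) = 1
So 47⁻¹ ≡ 11 ≡ 11 (mod 86)
Check: 47 × 11 = 517 ≡ 1 (mod 86) ✓

47⁻¹ ≡ 11 (mod 86)


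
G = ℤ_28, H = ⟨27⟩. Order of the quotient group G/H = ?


|⟨27⟩| = n / gcd(27, 28) = 28 / 1 = 28
H is normal (ℤ_28 is abelian).
|G/H| = |G| / |H| = 28 / 28 = 1

|G/H| = 1


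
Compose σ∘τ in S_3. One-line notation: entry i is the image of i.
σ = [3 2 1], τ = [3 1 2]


σ∘τ: apply τ first, then σ
1 →τ 3 →σ 1
2 →τ 1 →σ 3
3 →τ 2 →σ 2

σ∘τ = [1 3 2]


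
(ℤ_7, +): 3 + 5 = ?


Operation: addition mod 7
3 + 5 = (a + b) mod 7 with a = 3, b = 5

3 + 5 = 1


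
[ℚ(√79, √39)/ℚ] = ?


[ℚ(√79,√39):ℚ] = [ℚ(√79,√39):ℚ(√79)]·[ℚ(√79):ℚ] = 2·2 = 4

[ℚ(√79, √39)/ℚ] = 4


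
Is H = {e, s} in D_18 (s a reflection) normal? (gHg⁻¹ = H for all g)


H = {e, s} in D_18 (s a reflection)
r·s·r⁻¹ = sr⁻² ≠ s for n ≥ 3, so {e, s} is not closed under conjugation

No, not a normal subgroup


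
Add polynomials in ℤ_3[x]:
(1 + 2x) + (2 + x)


Add coefficients mod 3:
x^0: 1 + 2 = 0 (mod 3)
x^1: 2 + 1 = 0 (mod 3)
Result: 0

f + g = 0


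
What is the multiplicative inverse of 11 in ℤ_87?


Use the extended Euclidean algorithm to write 1 = 11·s + 87·t; then s mod 87 is the inverse.
Euclidean algorithm:
  11 = 0·87 + 11
  87 = 7·11 + 10
  11 = 1·10 + 1
  10 = 10·1 + 0
gcd(11,87) = 1
Back-substitution gives: 11·(8) + 87·(-1) = 1
So 11⁻¹ ≡ 8 ≡ 8 (mod 87)
Check: 11 × 8 = 88 ≡ 1 (mod 87) ✓

11⁻¹ ≡ 8 (mod 87)


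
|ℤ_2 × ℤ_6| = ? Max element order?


|ℤ_2 × ℤ_6| = 2 × 6 = 12
Max element order = lcm(2,6) = 6
Cyclic? No (gcd=2)

|ℤ_2×ℤ_6| = 12, max element order = 6


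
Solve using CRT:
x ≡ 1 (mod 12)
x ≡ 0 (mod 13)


m₁ = 12, m₂ = 13, gcd = 1, so CRT applies. M = m₁·m₂ = 156
Let M₁ = M/m₁ = 13, M₂ = M/m₂ = 12
Find y₁ ≡ M₁⁻¹ (mod m₁): 13⁻¹ ≡ 1 (mod 12)
Find y₂ ≡ M₂⁻¹ (mod m₂): 12⁻¹ ≡ 12 (mod 13)
x = a₁·M₁·y₁ + a₂·M₂·y₂ = 1·13·1 + 0·12·12 = 13
Reduce mod 156: x ≡ 13
Check: 13 mod 12 = 1 ✓, 13 mod 13 = 0 ✓

x ≡ 13 (mod 156)


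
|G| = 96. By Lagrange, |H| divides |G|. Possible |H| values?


Lagrange's theorem: |H| divides |G|
|G| = 96
Divisors of 96: 1, 2, 3, 4, 6, 8, 12, 16, 24, 32, 48, 96

Possible subgroup orders: {1, 2, 3, 4, 6, 8, 12, 16, 24, 32, 48, 96}


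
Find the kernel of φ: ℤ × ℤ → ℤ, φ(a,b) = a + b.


Kernel = preimage of identity
ker(φ) = {(a,b) ∈ ℤ² | a+b = 0} = {(a,-a) | a ∈ ℤ}

ker(φ) = {(a,-a) | a ∈ ℤ}


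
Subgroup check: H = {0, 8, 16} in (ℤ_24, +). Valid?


Subgroup test for H = {0, 8, 16} in (ℤ_24, +):
(1) 0 ∈ H? Yes
(2) Closure: for all a,b ∈ H, (a+b) mod 24 ∈ H? Yes
(3) Inverses: for all a ∈ H, -a mod 24 ∈ H? Yes

Yes, H is a subgroup of ℤ_24


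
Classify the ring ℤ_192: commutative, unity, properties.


ℤ_192 is a commutative ring with unity 1; 192 = 2×96 is composite, so 2·96 ≡ 0 gives zero divisors (not an integral domain)
Commutative: Yes
Integral domain: No
Has unity: Yes

ℤ_192: Commutative=Yes, Unity=Yes


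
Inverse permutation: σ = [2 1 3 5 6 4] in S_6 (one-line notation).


To find σ⁻¹, swap domain and range:
σ(1) = 2 → σ⁻¹(2) = 1
σ(2) = 1 → σ⁻¹(1) = 2
σ(3) = 3 → σ⁻¹(3) = 3
σ(4) = 5 → σ⁻¹(5) = 4
σ(5) = 6 → σ⁻¹(6) = 5
σ(6) = 4 → σ⁻¹(4) = 6

σ⁻¹ = [2 1 3 6 4 5]


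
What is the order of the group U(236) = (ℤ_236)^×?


U(n) is the group of units mod n; |U(n)| = φ(n)
|U(236)| = φ(236) = 116

|U(236) = (ℤ_236)^×| = 116


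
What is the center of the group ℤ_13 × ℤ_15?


Z(G) = {g ∈ G | gx = xg for all x ∈ G}
Direct product of abelian groups is abelian, so Z(G) = G

Z(ℤ_13 × ℤ_15) = ℤ_13 × ℤ_15


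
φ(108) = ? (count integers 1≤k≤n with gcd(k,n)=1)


Factor n: 108 = 2^2 × 3^3
φ(n) = n · ∏(1 - 1/p) over distinct primes p | n
φ(108) = 108 · (1 - 1/2) · (1 - 1/3) = 36

φ(108) = 36


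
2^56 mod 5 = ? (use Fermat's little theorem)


Fermat's little theorem: if p is prime and gcd(a,p)=1, then a^(p-1) ≡ 1 (mod p)
p = 5 is prime, gcd(2,5) = 1
Reduce exponent: 56 mod 4 = 0
So 2^56 ≡ 2^0 (mod 5)
2^0 = 1

2^56 ≡ 1 (mod 5)


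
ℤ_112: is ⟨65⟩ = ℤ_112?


g generates ℤ_n iff gcd(g, n) = 1
gcd(65, 112) = 1
Since gcd = 1, 65 is a generator.

Yes, 65 generates ℤ_112


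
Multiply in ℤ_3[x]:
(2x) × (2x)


Expand and collect like terms; reduce coefficients mod 3:
x^0: 0·0 = 0 ≡ 0 (mod 3)
x^1: 0·2 + 2·0 = 0 ≡ 0 (mod 3)
x^2: 2·2 = 4 ≡ 1 (mod 3)
Result: x^2

f · g = x^2


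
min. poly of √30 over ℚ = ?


√30 satisfies x² - 30 = 0, irreducible over ℚ since 30 is squarefree

Minimal polynomial: x² - 30


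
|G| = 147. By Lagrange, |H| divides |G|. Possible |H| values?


Lagrange's theorem: |H| divides |G|
|G| = 147
Divisors of 147: 1, 3, 7, 21, 49, 147

Possible subgroup orders: {1, 3, 7, 21, 49, 147}


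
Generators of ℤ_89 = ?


g generates ℤ_n iff gcd(g,n) = 1
Prime factors of 89: 89
Generators are g ∈ {1,...,88} not divisible by any of these primes.
Generators: {1, 2, 3, 4, 5, 6, 7, 8, 9, 10, 11, 12, 13, 14, 15, 16, 17, 18, 19, 20, 21, 22, 23, 24, 25, 26, 27, 28, 29, 30, 31, 32, 33, 34, 35, 36, 37, 38, 39, 40, 41, 42, 43, 44, 45, 46, 47, 48, 49, 50, 51, 52, 53, 54, 55, 56, 57, 58, 59, 60, 61, 62, 63, 64, 65, 66, 67, 68, 69, 70, 71, 72, 73, 74, 75, 76, 77, 78, 79, 80, 81, 82, 83, 84, 85, 86, 87, 88}
Number of generators = φ(89) = 88

Generators of ℤ_89 = {1, 2, 3, 4, 5, 6, 7, 8, 9, 10, 11, 12, 13, 14, 15, 16, 17, 18, 19, 20, 21, 22, 23, 24, 25, 26, 27, 28, 29, 30, 31, 32, 33, 34, 35, 36, 37, 38, 39, 40, 41, 42, 43, 44, 45, 46, 47, 48, 49, 50, 51, 52, 53, 54, 55, 56, 57, 58, 59, 60, 61, 62, 63, 64, 65, 66, 67, 68, 69, 70, 71, 72, 73, 74, 75, 76, 77, 78, 79, 80, 81, 82, 83, 84, 85, 86, 87, 88}


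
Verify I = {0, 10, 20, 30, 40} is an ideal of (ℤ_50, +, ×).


Check ideal conditions for I = {0, 10, 20, 30, 40} in ℤ_50:
(1) I is an additive subgroup? Yes
(2) For r ∈ ℤ_50 and a ∈ I: r·a ∈ I? Yes

Yes, I is an ideal of ℤ_50


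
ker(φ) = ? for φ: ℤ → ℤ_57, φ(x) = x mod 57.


Kernel = preimage of identity
ker(φ) = {x ∈ ℤ : x ≡ 0 (mod 57)} = 57ℤ = {0, ±57, ±114, ...}

ker(φ) = 57ℤ


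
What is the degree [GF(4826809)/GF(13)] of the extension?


GF(4826809) = GF(13^6), so the extension degree is 6

[GF(4826809)/GF(13)] = 6


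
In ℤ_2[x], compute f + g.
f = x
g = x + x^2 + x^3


Add coefficients mod 2:
x^0: 0 + 0 = 0 (mod 2)
x^1: 1 + 1 = 0 (mod 2)
x^2: 0 + 1 = 1 (mod 2)
x^3: 0 + 1 = 1 (mod 2)
Result: x^2 + x^3

f + g = x^2 + x^3


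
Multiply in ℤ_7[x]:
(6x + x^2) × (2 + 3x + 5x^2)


Expand and collect like terms; reduce coefficients mod 7:
x^0: 0·2 = 0 ≡ 0 (mod 7)
x^1: 0·3 + 6·2 = 12 ≡ 5 (mod 7)
x^2: 0·5 + 6·3 + 1·2 = 20 ≡ 6 (mod 7)
x^3: 6·5 + 1·3 = 33 ≡ 5 (mod 7)
x^4: 1·5 = 5 ≡ 5 (mod 7)
Result: 5x + 6x^2 + 5x^3 + 5x^4

f · g = 5x + 6x^2 + 5x^3 + 5x^4


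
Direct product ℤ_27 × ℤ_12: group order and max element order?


|ℤ_27 × ℤ_12| = 27 × 12 = 324
Max element order = lcm(27,12) = 108
Cyclic? No (gcd=3)

|ℤ_27×ℤ_12| = 324, max element order = 108


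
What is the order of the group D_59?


|D_n| = 2n (n rotations and n reflections)
|D_59| = 2×59 = 118

|D_59| = 118


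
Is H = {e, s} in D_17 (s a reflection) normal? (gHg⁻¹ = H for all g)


H = {e, s} in D_17 (s a reflection)
r·s·r⁻¹ = sr⁻² ≠ s for n ≥ 3, so {e, s} is not closed under conjugation

No, not a normal subgroup


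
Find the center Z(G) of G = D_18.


Z(G) = {g ∈ G | gx = xg for all x ∈ G}
For even n, Z(D_n) = {e, r^(n/2)}: the 180° rotation r^9 commutes with every reflection and rotation

Z(D_18) = {e, r^9}


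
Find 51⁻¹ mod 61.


Use the extended Euclidean algorithm to write 1 = 51·s + 61·t; then s mod 61 is the inverse.
Euclidean algorithm:
  51 = 0·61 + 51
  61 = 1·51 + 10
  51 = 5·10 + 1
  10 = 10·1 + 0
gcd(51,61) = 1
Back-substitution gives: 51·(6) + 61·(-5) = 1
So 51⁻¹ ≡ 6 ≡ 6 (mod 61)
Check: 51 × 6 = 306 ≡ 1 (mod 61) ✓

51⁻¹ ≡ 6 (mod 61)


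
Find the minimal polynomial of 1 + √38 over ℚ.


Let α = 1 + √38. Then α - 1 = √38, so (α - 1)² = 38, giving α² - 2α - 37 = 0. Degree 2 and α ∉ ℚ, so this is the minimal polynomial.

Minimal polynomial: x² - 2x - 37


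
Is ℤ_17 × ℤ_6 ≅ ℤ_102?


Comparing ℤ_17 × ℤ_6 and ℤ_102:
gcd(17,6) = 1, so ℤ_17 × ℤ_6 ≅ ℤ_102 (CRT)

Yes, ℤ_17 × ℤ_6 ≅ ℤ_102


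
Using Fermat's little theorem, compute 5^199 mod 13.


Fermat's little theorem: if p is prime and gcd(a,p)=1, then a^(p-1) ≡ 1 (mod p)
p = 13 is prime, gcd(5,13) = 1
Reduce exponent: 199 mod 12 = 7
So 5^199 ≡ 5^7 (mod 13)
5^7 mod 13 = 8

5^199 ≡ 8 (mod 13)


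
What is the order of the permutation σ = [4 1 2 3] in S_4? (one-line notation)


Cycle decomposition: (1 4 3 2)
Cycle lengths: 4
Order = lcm(4) = 4

ord(σ) = 4


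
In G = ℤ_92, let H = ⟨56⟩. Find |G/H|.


|⟨56⟩| = n / gcd(56, 92) = 92 / 4 = 23
H is normal (ℤ_92 is abelian).
|G/H| = |G| / |H| = 92 / 23 = 4

|G/H| = 4


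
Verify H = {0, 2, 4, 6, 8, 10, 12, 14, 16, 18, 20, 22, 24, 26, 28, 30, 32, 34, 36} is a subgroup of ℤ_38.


Subgroup test for H = {0, 2, 4, 6, 8, 10, 12, 14, 16, 18, 20, 22, 24, 26, 28, 30, 32, 34, 36} in (ℤ_38, +):
(1) 0 ∈ H? Yes
(2) Closure: for all a,b ∈ H, (a+b) mod 38 ∈ H? Yes
(3) Inverses: for all a ∈ H, -a mod 38 ∈ H? Yes

Yes, H is a subgroup of ℤ_38


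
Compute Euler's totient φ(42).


Factor n: 42 = 2 × 3 × 7
φ(n) = n · ∏(1 - 1/p) over distinct primes p | n
φ(42) = 42 · (1 - 1/2) · (1 - 1/3) · (1 - 1/7) = 12

φ(42) = 12


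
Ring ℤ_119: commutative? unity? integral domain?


ℤ_119 is a commutative ring with unity 1; 119 = 7×17 is composite, so 7·17 ≡ 0 gives zero divisors (not an integral domain)
Commutative: Yes
Integral domain: No
Has unity: Yes

ℤ_119: Commutative=Yes, Unity=Yes


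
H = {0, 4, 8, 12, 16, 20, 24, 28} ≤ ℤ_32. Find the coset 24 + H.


24 + H = {24 + h (mod 32) : h ∈ H}
24+0=24, 24+4=28, 24+8=0, 24+12=4, 24+16=8, 24+20=12, 24+24=16, 24+28=20
24 + H = {0, 4, 8, 12, 16, 20, 24, 28} = 0 + H

24 + H = {0, 4, 8, 12, 16, 20, 24, 28}


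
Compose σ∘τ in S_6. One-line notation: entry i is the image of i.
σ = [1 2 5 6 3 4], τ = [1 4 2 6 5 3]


σ∘τ: apply τ first, then σ
1 →τ 1 →σ 1
2 →τ 4 →σ 6
3 →τ 2 →σ 2
4 →τ 6 →σ 4
5 →τ 5 →σ 3
6 →τ 3 →σ 5

σ∘τ = [1 6 2 4 3 5]


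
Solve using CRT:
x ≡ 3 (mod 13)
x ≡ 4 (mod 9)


m₁ = 13, m₂ = 9, gcd = 1, so CRT applies. M = m₁·m₂ = 117
Let M₁ = M/m₁ = 9, M₂ = M/m₂ = 13
Find y₁ ≡ M₁⁻¹ (mod m₁): 9⁻¹ ≡ 3 (mod 13)
Find y₂ ≡ M₂⁻¹ (mod m₂): 13⁻¹ ≡ 7 (mod 9)
x = a₁·M₁·y₁ + a₂·M₂·y₂ = 3·9·3 + 4·13·7 = 445
Reduce mod 117: x ≡ 94
Check: 94 mod 13 = 3 ✓, 94 mod 9 = 4 ✓

x ≡ 94 (mod 117)


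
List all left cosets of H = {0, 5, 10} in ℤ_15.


H = {0, 5, 10}, |H| = 3
Number of cosets = |G|/|H| = 15/3 = 5
0 + H = {0, 5, 10}
1 + H = {1, 6, 11}
2 + H = {2, 7, 12}
3 + H = {3, 8, 13}
4 + H = {4, 9, 14}

Cosets: 0+H={0,5,10}; 1+H={1,6,11}; 2+H={2,7,12}; 3+H={3,8,13}; 4+H={4,9,14}


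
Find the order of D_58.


|D_n| = 2n (n rotations and n reflections)
|D_58| = 2×58 = 116

|D_58| = 116


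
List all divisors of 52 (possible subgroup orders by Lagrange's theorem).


Lagrange's theorem: |H| divides |G|
|G| = 52
Divisors of 52: 1, 2, 4, 13, 26, 52

Possible subgroup orders: {1, 2, 4, 13, 26, 52}


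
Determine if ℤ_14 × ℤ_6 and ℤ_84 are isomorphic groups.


Comparing ℤ_14 × ℤ_6 and ℤ_84:
gcd(14,6) = 2 ≠ 1. Max element order in ℤ_14×ℤ_6 is lcm(14,6) = 42 < 84, so it has no element of order 84

No, ℤ_14 × ℤ_6 ≇ ℤ_84


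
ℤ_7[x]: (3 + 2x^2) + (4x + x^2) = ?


Add coefficients mod 7:
x^0: 3 + 0 = 3 (mod 7)
x^1: 0 + 4 = 4 (mod 7)
x^2: 2 + 1 = 3 (mod 7)
Result: 3 + 4x + 3x^2

f + g = 3 + 4x + 3x^2


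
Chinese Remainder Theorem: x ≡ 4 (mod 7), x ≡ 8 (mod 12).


m₁ = 7, m₂ = 12, gcd = 1, so CRT applies. M = m₁·m₂ = 84
Let M₁ = M/m₁ = 12, M₂ = M/m₂ = 7
Find y₁ ≡ M₁⁻¹ (mod m₁): 12⁻¹ ≡ 3 (mod 7)
Find y₂ ≡ M₂⁻¹ (mod m₂): 7⁻¹ ≡ 7 (mod 12)
x = a₁·M₁·y₁ + a₂·M₂·y₂ = 4·12·3 + 8·7·7 = 536
Reduce mod 84: x ≡ 32
Check: 32 mod 7 = 4 ✓, 32 mod 12 = 8 ✓

x ≡ 32 (mod 84)


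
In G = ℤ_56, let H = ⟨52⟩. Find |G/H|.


|⟨52⟩| = n / gcd(52, 56) = 56 / 4 = 14
H is normal (ℤ_56 is abelian).
|G/H| = |G| / |H| = 56 / 14 = 4

|G/H| = 4


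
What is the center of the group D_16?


Z(G) = {g ∈ G | gx = xg for all x ∈ G}
For even n, Z(D_n) = {e, r^(n/2)}: the 180° rotation r^8 commutes with every reflection and rotation

Z(D_16) = {e, r^8}


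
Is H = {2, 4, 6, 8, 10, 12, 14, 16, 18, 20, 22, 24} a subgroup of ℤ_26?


Subgroup test for H = {2, 4, 6, 8, 10, 12, 14, 16, 18, 20, 22, 24} in (ℤ_26, +):
(1) 0 ∈ H? No
(2) Closure: for all a,b ∈ H, (a+b) mod 26 ∈ H? No  [counterexample: 2 + 24 = 0 ∉ H]
(3) Inverses: for all a ∈ H, -a mod 26 ∈ H? Yes

No, H is not a subgroup of ℤ_26


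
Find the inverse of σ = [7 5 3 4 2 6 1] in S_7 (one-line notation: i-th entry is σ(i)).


To find σ⁻¹, swap domain and range:
σ(1) = 7 → σ⁻¹(7) = 1
σ(2) = 5 → σ⁻¹(5) = 2
σ(3) = 3 → σ⁻¹(3) = 3
σ(4) = 4 → σ⁻¹(4) = 4
σ(5) = 2 → σ⁻¹(2) = 5
σ(6) = 6 → σ⁻¹(6) = 6
σ(7) = 1 → σ⁻¹(1) = 7

σ⁻¹ = [7 5 3 4 2 6 1]


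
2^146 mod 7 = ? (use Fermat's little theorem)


Fermat's little theorem: if p is prime and gcd(a,p)=1, then a^(p-1) ≡ 1 (mod p)
p = 7 is prime, gcd(2,7) = 1
Reduce exponent: 146 mod 6 = 2
So 2^146 ≡ 2^2 (mod 7)
2^2 mod 7 = 4

2^146 ≡ 4 (mod 7)


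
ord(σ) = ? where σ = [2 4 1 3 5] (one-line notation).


Cycle decomposition: (1 2 4 3)
Cycle lengths: 4
Order = lcm(4) = 4

ord(σ) = 4


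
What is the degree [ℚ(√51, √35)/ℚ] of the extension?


[ℚ(√51,√35):ℚ] = [ℚ(√51,√35):ℚ(√51)]·[ℚ(√51):ℚ] = 2·2 = 4

[ℚ(√51, √35)/ℚ] = 4


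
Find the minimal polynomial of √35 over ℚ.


√35 satisfies x² - 35 = 0, irreducible over ℚ since 35 is squarefree

Minimal polynomial: x² - 35


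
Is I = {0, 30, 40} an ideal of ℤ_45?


Check ideal conditions for I = {0, 30, 40} in ℤ_45:
(1) I is an additive subgroup? No
(2) For r ∈ ℤ_45 and a ∈ I: r·a ∈ I? No  [counterexample: r=2, a=30, r·a mod 45 = 15 ∉ I]

No, I is not an ideal of ℤ_45


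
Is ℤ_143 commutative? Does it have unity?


ℤ_143 is a commutative ring with unity 1; 143 = 11×13 is composite, so 11·13 ≡ 0 gives zero divisors (not an integral domain)
Commutative: Yes
Integral domain: No
Has unity: Yes

ℤ_143: Commutative=Yes, Unity=Yes


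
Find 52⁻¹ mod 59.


Use the extended Euclidean algorithm to write 1 = 52·s + 59·t; then s mod 59 is the inverse.
Euclidean algorithm:
  52 = 0·59 + 52
  59 = 1·52 + 7
  52 = 7·7 + 3
  7 = 2·3 + 1
  3 = 3·1 + 0
gcd(52,59) = 1
Back-substitution gives: 52·(-17) + 59·(15) = 1
So 52⁻¹ ≡ -17 ≡ 42 (mod 59)
Check: 52 × 42 = 2184 ≡ 1 (mod 59) ✓

52⁻¹ ≡ 42 (mod 59)


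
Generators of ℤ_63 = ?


g generates ℤ_n iff gcd(g,n) = 1
Prime factors of 63: 3, 7
Generators are g ∈ {1,...,62} not divisible by any of these primes.
Generators: {1, 2, 4, 5, 8, 10, 11, 13, 16, 17, 19, 20, 22, 23, 25, 26, 29, 31, 32, 34, 37, 38, 40, 41, 43, 44, 46, 47, 50, 52, 53, 55, 58, 59, 61, 62}
Number of generators = φ(63) = 36

Generators of ℤ_63 = {1, 2, 4, 5, 8, 10, 11, 13, 16, 17, 19, 20, 22, 23, 25, 26, 29, 31, 32, 34, 37, 38, 40, 41, 43, 44, 46, 47, 50, 52, 53, 55, 58, 59, 61, 62}


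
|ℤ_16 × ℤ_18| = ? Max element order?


|ℤ_16 × ℤ_18| = 16 × 18 = 288
Max element order = lcm(16,18) = 144
Cyclic? No (gcd=2)

|ℤ_16×ℤ_18| = 288, max element order = 144


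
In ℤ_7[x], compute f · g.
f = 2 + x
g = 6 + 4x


Expand and collect like terms; reduce coefficients mod 7:
x^0: 2·6 = 12 ≡ 5 (mod 7)
x^1: 2·4 + 1·6 = 14 ≡ 0 (mod 7)
x^2: 1·4 = 4 ≡ 4 (mod 7)
Result: 5 + 4x^2

f · g = 5 + 4x^2


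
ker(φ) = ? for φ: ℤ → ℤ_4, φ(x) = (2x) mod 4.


Kernel = preimage of identity
ker(φ) = {x ∈ ℤ : 2x ≡ 0 (mod 4)}. gcd(2,4) = 2, so 2x ≡ 0 (mod 4) ⟺ x ≡ 0 (mod 4/2 = 2). Hence ker(φ) = 2ℤ

ker(φ) = 2ℤ


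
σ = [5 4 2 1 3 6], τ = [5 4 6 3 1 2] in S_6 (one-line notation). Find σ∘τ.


σ∘τ: apply τ first, then σ
1 →τ 5 →σ 3
2 →τ 4 →σ 1
3 →τ 6 →σ 6
4 →τ 3 →σ 2
5 →τ 1 →σ 5
6 →τ 2 →σ 4

σ∘τ = [3 1 6 2 5 4]


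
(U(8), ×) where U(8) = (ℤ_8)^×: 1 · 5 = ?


Operation: multiplication mod 8
1 · 5 = (a × b) mod 8 with a = 1, b = 5

1 · 5 = 5


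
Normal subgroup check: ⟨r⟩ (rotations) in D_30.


H = ⟨r⟩ (rotations) in D_30
The rotation subgroup ⟨r⟩ has index 2 in D_30, so it is normal

Yes, normal subgroup


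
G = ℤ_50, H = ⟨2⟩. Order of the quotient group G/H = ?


|⟨2⟩| = n / gcd(2, 50) = 50 / 2 = 25
H is normal (ℤ_50 is abelian).
|G/H| = |G| / |H| = 50 / 25 = 2

|G/H| = 2


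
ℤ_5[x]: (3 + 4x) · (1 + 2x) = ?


Expand and collect like terms; reduce coefficients mod 5:
x^0: 3·1 = 3 ≡ 3 (mod 5)
x^1: 3·2 + 4·1 = 10 ≡ 0 (mod 5)
x^2: 4·2 = 8 ≡ 3 (mod 5)
Result: 3 + 3x^2

f · g = 3 + 3x^2


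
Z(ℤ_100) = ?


Z(G) = {g ∈ G | gx = xg for all x ∈ G}
ℤ_100 is abelian, so Z(G) = G

Z(ℤ_100) = ℤ_100


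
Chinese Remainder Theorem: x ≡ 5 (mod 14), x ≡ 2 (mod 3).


m₁ = 14, m₂ = 3, gcd = 1, so CRT applies. M = m₁·m₂ = 42
Let M₁ = M/m₁ = 3, M₂ = M/m₂ = 14
Find y₁ ≡ M₁⁻¹ (mod m₁): 3⁻¹ ≡ 5 (mod 14)
Find y₂ ≡ M₂⁻¹ (mod m₂): 14⁻¹ ≡ 2 (mod 3)
x = a₁·M₁·y₁ + a₂·M₂·y₂ = 5·3·5 + 2·14·2 = 131
Reduce mod 42: x ≡ 5
Check: 5 mod 14 = 5 ✓, 5 mod 3 = 2 ✓

x ≡ 5 (mod 42)


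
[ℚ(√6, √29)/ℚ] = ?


[ℚ(√6,√29):ℚ] = [ℚ(√6,√29):ℚ(√6)]·[ℚ(√6):ℚ] = 2·2 = 4

[ℚ(√6, √29)/ℚ] = 4


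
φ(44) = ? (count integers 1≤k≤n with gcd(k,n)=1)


Factor n: 44 = 2^2 × 11
φ(n) = n · ∏(1 - 1/p) over distinct primes p | n
φ(44) = 44 · (1 - 1/2) · (1 - 1/11) = 20

φ(44) = 20


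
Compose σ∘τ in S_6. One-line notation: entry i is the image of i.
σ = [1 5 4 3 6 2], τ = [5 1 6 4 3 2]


σ∘τ: apply τ first, then σ
1 →τ 5 →σ 6
2 →τ 1 →σ 1
3 →τ 6 →σ 2
4 →τ 4 →σ 3
5 →τ 3 →σ 4
6 →τ 2 →σ 5

σ∘τ = [6 1 2 3 4 5]


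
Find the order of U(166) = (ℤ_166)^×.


U(n) is the group of units mod n; |U(n)| = φ(n)
|U(166)| = φ(166) = 82

|U(166) = (ℤ_166)^×| = 82


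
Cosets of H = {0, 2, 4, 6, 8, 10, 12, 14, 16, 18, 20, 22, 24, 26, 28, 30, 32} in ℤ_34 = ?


H = {0, 2, 4, 6, 8, 10, 12, 14, 16, 18, 20, 22, 24, 26, 28, 30, 32}, |H| = 17
Number of cosets = |G|/|H| = 34/17 = 2
0 + H = {0, 2, 4, 6, 8, 10, 12, 14, 16, 18, 20, 22, 24, 26, 28, 30, 32}
1 + H = {1, 3, 5, 7, 9, 11, 13, 15, 17, 19, 21, 23, 25, 27, 29, 31, 33}

Cosets: 0+H={0,2,4,6,8,10,12,14,16,18,20,22,24,26,28,30,32}; 1+H={1,3,5,7,9,11,13,15,17,19,21,23,25,27,29,31,33}


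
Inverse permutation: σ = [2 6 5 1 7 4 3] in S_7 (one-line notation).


To find σ⁻¹, swap domain and range:
σ(1) = 2 → σ⁻¹(2) = 1
σ(2) = 6 → σ⁻¹(6) = 2
σ(3) = 5 → σ⁻¹(5) = 3
σ(4) = 1 → σ⁻¹(1) = 4
σ(5) = 7 → σ⁻¹(7) = 5
σ(6) = 4 → σ⁻¹(4) = 6
σ(7) = 3 → σ⁻¹(3) = 7

σ⁻¹ = [4 1 7 6 3 2 5]


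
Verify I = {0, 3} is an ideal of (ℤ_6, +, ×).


Check ideal conditions for I = {0, 3} in ℤ_6:
(1) I is an additive subgroup? Yes
(2) For r ∈ ℤ_6 and a ∈ I: r·a ∈ I? Yes

Yes, I is an ideal of ℤ_6


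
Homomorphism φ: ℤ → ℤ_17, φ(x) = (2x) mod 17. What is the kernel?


Kernel = preimage of identity
ker(φ) = {x ∈ ℤ : 2x ≡ 0 (mod 17)}. gcd(2,17) = 1, so 2x ≡ 0 (mod 17) ⟺ x ≡ 0 (mod 17/1 = 17). Hence ker(φ) = 17ℤ

ker(φ) = 17ℤ


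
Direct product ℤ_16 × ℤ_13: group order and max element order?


|ℤ_16 × ℤ_13| = 16 × 13 = 208
Max element order = lcm(16,13) = 208
Cyclic? Yes (gcd=1)

|ℤ_16×ℤ_13| = 208, max element order = 208


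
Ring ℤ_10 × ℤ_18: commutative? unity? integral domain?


Direct product ring; commutative with unity (1,1); but (1,0)·(0,1) = (0,0) gives zero divisors, so not an integral domain
Commutative: Yes
Integral domain: No
Has unity: Yes

ℤ_10 × ℤ_18: Commutative=Yes, Unity=Yes


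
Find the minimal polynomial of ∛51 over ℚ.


∛51 satisfies x³ - 51 = 0, irreducible over ℚ (no rational root; 51 is not a perfect cube)

Minimal polynomial: x³ - 51


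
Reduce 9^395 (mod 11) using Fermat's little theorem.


Fermat's little theorem: if p is prime and gcd(a,p)=1, then a^(p-1) ≡ 1 (mod p)
p = 11 is prime, gcd(9,11) = 1
Reduce exponent: 395 mod 10 = 5
So 9^395 ≡ 9^5 (mod 11)
9^5 mod 11 = 1

9^395 ≡ 1 (mod 11)


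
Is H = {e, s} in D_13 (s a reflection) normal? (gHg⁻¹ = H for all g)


H = {e, s} in D_13 (s a reflection)
r·s·r⁻¹ = sr⁻² ≠ s for n ≥ 3, so {e, s} is not closed under conjugation

No, not a normal subgroup


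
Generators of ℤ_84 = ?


g generates ℤ_n iff gcd(g,n) = 1
Prime factors of 84: 2, 3, 7
Generators are g ∈ {1,...,83} not divisible by any of these primes.
Generators: {1, 5, 11, 13, 17, 19, 23, 25, 29, 31, 37, 41, 43, 47, 53, 55, 59, 61, 65, 67, 71, 73, 79, 83}
Number of generators = φ(84) = 24

Generators of ℤ_84 = {1, 5, 11, 13, 17, 19, 23, 25, 29, 31, 37, 41, 43, 47, 53, 55, 59, 61, 65, 67, 71, 73, 79, 83}


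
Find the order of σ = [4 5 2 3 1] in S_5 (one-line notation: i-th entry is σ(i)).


Cycle decomposition: (1 4 3 2 5)
Cycle lengths: 5
Order = lcm(5) = 5

ord(σ) = 5


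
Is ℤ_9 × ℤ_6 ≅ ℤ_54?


Comparing ℤ_9 × ℤ_6 and ℤ_54:
gcd(9,6) = 3 ≠ 1. Max element order in ℤ_9×ℤ_6 is lcm(9,6) = 18 < 54, so it has no element of order 54

No, ℤ_9 × ℤ_6 ≇ ℤ_54


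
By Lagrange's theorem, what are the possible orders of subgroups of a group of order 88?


Lagrange's theorem: |H| divides |G|
|G| = 88
Divisors of 88: 1, 2, 4, 8, 11, 22, 44, 88

Possible subgroup orders: {1, 2, 4, 8, 11, 22, 44, 88}


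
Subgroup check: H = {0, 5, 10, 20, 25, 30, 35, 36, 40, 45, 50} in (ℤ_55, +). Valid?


Subgroup test for H = {0, 5, 10, 20, 25, 30, 35, 36, 40, 45, 50} in (ℤ_55, +):
(1) 0 ∈ H? Yes
(2) Closure: for all a,b ∈ H, (a+b) mod 55 ∈ H? No  [counterexample: 5 + 10 = 15 ∉ H]
(3) Inverses: for all a ∈ H, -a mod 55 ∈ H? No

No, H is not a subgroup of ℤ_55


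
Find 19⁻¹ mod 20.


Use the extended Euclidean algorithm to write 1 = 19·s + 20·t; then s mod 20 is the inverse.
Euclidean algorithm:
  19 = 0·20 + 19
  20 = 1·19 + 1
  19 = 19·1 + 0
gcd(19,20) = 1
Back-substitution gives: 19·(-1) + 20·(1) = 1
So 19⁻¹ ≡ -1 ≡ 19 (mod 20)
Check: 19 × 19 = 361 ≡ 1 (mod 20) ✓

19⁻¹ ≡ 19 (mod 20)


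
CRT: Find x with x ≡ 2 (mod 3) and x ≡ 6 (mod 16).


m₁ = 3, m₂ = 16, gcd = 1, so CRT applies. M = m₁·m₂ = 48
Let M₁ = M/m₁ = 16, M₂ = M/m₂ = 3
Find y₁ ≡ M₁⁻¹ (mod m₁): 16⁻¹ ≡ 1 (mod 3)
Find y₂ ≡ M₂⁻¹ (mod m₂): 3⁻¹ ≡ 11 (mod 16)
x = a₁·M₁·y₁ + a₂·M₂·y₂ = 2·16·1 + 6·3·11 = 230
Reduce mod 48: x ≡ 38
Check: 38 mod 3 = 2 ✓, 38 mod 16 = 6 ✓

x ≡ 38 (mod 48)


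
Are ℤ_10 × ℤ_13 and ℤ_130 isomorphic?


Comparing ℤ_10 × ℤ_13 and ℤ_130:
gcd(10,13) = 1, so ℤ_10 × ℤ_13 ≅ ℤ_130 (CRT)

Yes, ℤ_10 × ℤ_13 ≅ ℤ_130


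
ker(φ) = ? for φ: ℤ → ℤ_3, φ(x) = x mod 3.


Kernel = preimage of identity
ker(φ) = {x ∈ ℤ : x ≡ 0 (mod 3)} = 3ℤ = {0, ±3, ±6, ...}

ker(φ) = 3ℤ


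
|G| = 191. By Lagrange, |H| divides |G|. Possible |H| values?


Lagrange's theorem: |H| divides |G|
|G| = 191
Divisors of 191: 1, 191

Possible subgroup orders: {1, 191}


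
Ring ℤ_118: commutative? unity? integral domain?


ℤ_118 is a commutative ring with unity 1; 118 = 2×59 is composite, so 2·59 ≡ 0 gives zero divisors (not an integral domain)
Commutative: Yes
Integral domain: No
Has unity: Yes

ℤ_118: Commutative=Yes, Unity=Yes


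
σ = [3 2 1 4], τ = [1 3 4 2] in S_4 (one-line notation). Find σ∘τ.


σ∘τ: apply τ first, then σ
1 →τ 1 →σ 3
2 →τ 3 →σ 1
3 →τ 4 →σ 4
4 →τ 2 →σ 2

σ∘τ = [3 1 4 2]


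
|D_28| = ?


|D_n| = 2n (n rotations and n reflections)
|D_28| = 2×28 = 56

|D_28| = 56


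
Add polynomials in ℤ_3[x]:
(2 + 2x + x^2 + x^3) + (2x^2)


Add coefficients mod 3:
x^0: 2 + 0 = 2 (mod 3)
x^1: 2 + 0 = 2 (mod 3)
x^2: 1 + 2 = 0 (mod 3)
x^3: 1 + 0 = 1 (mod 3)
Result: 2 + 2x + x^3

f + g = 2 + 2x + x^3


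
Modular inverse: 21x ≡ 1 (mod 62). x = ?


Use the extended Euclidean algorithm to write 1 = 21·s + 62·t; then s mod 62 is the inverse.
Euclidean algorithm:
  21 = 0·62 + 21
  62 = 2·21 + 20
  21 = 1·20 + 1
  20 = 20·1 + 0
gcd(21,62) = 1
Back-substitution gives: 21·(3) + 62·(-1) = 1
So 21⁻¹ ≡ 3 ≡ 3 (mod 62)
Check: 21 × 3 = 63 ≡ 1 (mod 62) ✓

21⁻¹ ≡ 3 (mod 62)


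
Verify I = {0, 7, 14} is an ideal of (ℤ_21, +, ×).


Check ideal conditions for I = {0, 7, 14} in ℤ_21:
(1) I is an additive subgroup? Yes
(2) For r ∈ ℤ_21 and a ∈ I: r·a ∈ I? Yes

Yes, I is an ideal of ℤ_21


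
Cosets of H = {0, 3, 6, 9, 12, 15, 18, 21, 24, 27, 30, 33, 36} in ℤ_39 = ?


H = {0, 3, 6, 9, 12, 15, 18, 21, 24, 27, 30, 33, 36}, |H| = 13
Number of cosets = |G|/|H| = 39/13 = 3
0 + H = {0, 3, 6, 9, 12, 15, 18, 21, 24, 27, 30, 33, 36}
1 + H = {1, 4, 7, 10, 13, 16, 19, 22, 25, 28, 31, 34, 37}
2 + H = {2, 5, 8, 11, 14, 17, 20, 23, 26, 29, 32, 35, 38}

Cosets: 0+H={0,3,6,9,12,15,18,21,24,27,30,33,36}; 1+H={1,4,7,10,13,16,19,22,25,28,31,34,37}; 2+H={2,5,8,11,14,17,20,23,26,29,32,35,38}


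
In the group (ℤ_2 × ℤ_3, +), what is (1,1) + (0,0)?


Operation: componentwise addition mod (2, 3)
(1,1) + (0,0) = ((a₁+b₁) mod 2, (a₂+b₂) mod 3) with a = (1,1), b = (0,0)

(1,1) + (0,0) = (1,1)


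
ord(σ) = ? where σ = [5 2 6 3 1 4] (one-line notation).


Cycle decomposition: (1 5) (3 6 4)
Cycle lengths: 2, 3
Order = lcm(2, 3) = 6

ord(σ) = 6


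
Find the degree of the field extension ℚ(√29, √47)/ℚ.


[ℚ(√29,√47):ℚ] = [ℚ(√29,√47):ℚ(√29)]·[ℚ(√29):ℚ] = 2·2 = 4

[ℚ(√29, √47)/ℚ] = 4


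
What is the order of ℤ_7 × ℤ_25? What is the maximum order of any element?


|ℤ_7 × ℤ_25| = 7 × 25 = 175
Max element order = lcm(7,25) = 175
Cyclic? Yes (gcd=1)

|ℤ_7×ℤ_25| = 175, max element order = 175


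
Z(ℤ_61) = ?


Z(G) = {g ∈ G | gx = xg for all x ∈ G}
ℤ_61 is abelian, so Z(G) = G

Z(ℤ_61) = ℤ_61


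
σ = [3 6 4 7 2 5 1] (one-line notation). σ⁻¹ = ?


To find σ⁻¹, swap domain and range:
σ(1) = 3 → σ⁻¹(3) = 1
σ(2) = 6 → σ⁻¹(6) = 2
σ(3) = 4 → σ⁻¹(4) = 3
σ(4) = 7 → σ⁻¹(7) = 4
σ(5) = 2 → σ⁻¹(2) = 5
σ(6) = 5 → σ⁻¹(5) = 6
σ(7) = 1 → σ⁻¹(1) = 7

σ⁻¹ = [7 5 1 3 6 2 4]


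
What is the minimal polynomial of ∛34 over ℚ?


∛34 satisfies x³ - 34 = 0, irreducible over ℚ (no rational root; 34 is not a perfect cube)

Minimal polynomial: x³ - 34


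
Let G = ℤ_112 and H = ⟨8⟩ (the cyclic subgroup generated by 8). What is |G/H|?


|⟨8⟩| = n / gcd(8, 112) = 112 / 8 = 14
H is normal (ℤ_112 is abelian).
|G/H| = |G| / |H| = 112 / 14 = 8

|G/H| = 8


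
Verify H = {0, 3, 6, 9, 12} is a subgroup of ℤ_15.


Subgroup test for H = {0, 3, 6, 9, 12} in (ℤ_15, +):
(1) 0 ∈ H? Yes
(2) Closure: for all a,b ∈ H, (a+b) mod 15 ∈ H? Yes
(3) Inverses: for all a ∈ H, -a mod 15 ∈ H? Yes

Yes, H is a subgroup of ℤ_15


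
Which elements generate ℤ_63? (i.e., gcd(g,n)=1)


g generates ℤ_n iff gcd(g,n) = 1
Prime factors of 63: 3, 7
Generators are g ∈ {1,...,62} not divisible by any of these primes.
Generators: {1, 2, 4, 5, 8, 10, 11, 13, 16, 17, 19, 20, 22, 23, 25, 26, 29, 31, 32, 34, 37, 38, 40, 41, 43, 44, 46, 47, 50, 52, 53, 55, 58, 59, 61, 62}
Number of generators = φ(63) = 36

Generators of ℤ_63 = {1, 2, 4, 5, 8, 10, 11, 13, 16, 17, 19, 20, 22, 23, 25, 26, 29, 31, 32, 34, 37, 38, 40, 41, 43, 44, 46, 47, 50, 52, 53, 55, 58, 59, 61, 62}


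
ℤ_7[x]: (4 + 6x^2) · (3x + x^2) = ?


Expand and collect like terms; reduce coefficients mod 7:
x^0: 4·0 = 0 ≡ 0 (mod 7)
x^1: 4·3 + 0·0 = 12 ≡ 5 (mod 7)
x^2: 4·1 + 0·3 + 6·0 = 4 ≡ 4 (mod 7)
x^3: 0·1 + 6·3 = 18 ≡ 4 (mod 7)
x^4: 6·1 = 6 ≡ 6 (mod 7)
Result: 5x + 4x^2 + 4x^3 + 6x^4

f · g = 5x + 4x^2 + 4x^3 + 6x^4


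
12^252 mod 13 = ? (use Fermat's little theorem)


Fermat's little theorem: if p is prime and gcd(a,p)=1, then a^(p-1) ≡ 1 (mod p)
p = 13 is prime, gcd(12,13) = 1
Reduce exponent: 252 mod 12 = 0
So 12^252 ≡ 12^0 (mod 13)
12^0 = 1

12^252 ≡ 1 (mod 13)


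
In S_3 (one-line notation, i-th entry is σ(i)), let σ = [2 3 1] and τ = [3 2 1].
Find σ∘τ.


σ∘τ: apply τ first, then σ
1 →τ 3 →σ 1
2 →τ 2 →σ 3
3 →τ 1 →σ 2

σ∘τ = [1 3 2]
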